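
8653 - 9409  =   - 756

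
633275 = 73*8675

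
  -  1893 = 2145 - 4038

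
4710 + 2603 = 7313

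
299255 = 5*59851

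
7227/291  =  24 + 81/97 =24.84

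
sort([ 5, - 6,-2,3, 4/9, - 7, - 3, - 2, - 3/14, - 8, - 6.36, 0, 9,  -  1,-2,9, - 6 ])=[ - 8, - 7, - 6.36,-6 , - 6, - 3,-2, - 2,-2, - 1, - 3/14, 0,4/9,  3 , 5, 9,9]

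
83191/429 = 193 + 394/429 = 193.92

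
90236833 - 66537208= 23699625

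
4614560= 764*6040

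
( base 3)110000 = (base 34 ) 9i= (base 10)324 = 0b101000100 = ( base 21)F9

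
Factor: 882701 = 882701^1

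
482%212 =58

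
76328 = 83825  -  7497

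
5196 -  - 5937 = 11133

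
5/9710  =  1/1942 = 0.00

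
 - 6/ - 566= 3/283=0.01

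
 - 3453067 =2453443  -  5906510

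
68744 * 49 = 3368456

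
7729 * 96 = 741984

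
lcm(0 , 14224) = 0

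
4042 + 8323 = 12365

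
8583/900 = 9 + 161/300 = 9.54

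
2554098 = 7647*334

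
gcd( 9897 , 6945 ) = 3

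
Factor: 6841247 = 7^1 *367^1* 2663^1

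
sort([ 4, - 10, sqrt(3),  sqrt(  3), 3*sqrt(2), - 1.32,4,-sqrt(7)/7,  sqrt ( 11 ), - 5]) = [ - 10, - 5,-1.32,-sqrt ( 7)/7,sqrt(3) , sqrt(3),  sqrt(11), 4,4,3*sqrt(2)]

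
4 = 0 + 4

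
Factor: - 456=-2^3* 3^1*19^1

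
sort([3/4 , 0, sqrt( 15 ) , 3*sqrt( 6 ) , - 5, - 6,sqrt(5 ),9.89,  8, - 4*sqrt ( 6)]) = [ - 4 * sqrt(6 ), - 6 , -5,0, 3/4 , sqrt( 5 ), sqrt ( 15),  3*sqrt( 6) , 8,9.89]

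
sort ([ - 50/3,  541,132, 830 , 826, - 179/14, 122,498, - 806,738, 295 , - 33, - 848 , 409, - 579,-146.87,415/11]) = [ -848, - 806, - 579,  -  146.87, - 33, - 50/3, - 179/14,415/11, 122, 132,295 , 409,498, 541, 738, 826,830]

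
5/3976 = 5/3976 = 0.00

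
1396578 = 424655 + 971923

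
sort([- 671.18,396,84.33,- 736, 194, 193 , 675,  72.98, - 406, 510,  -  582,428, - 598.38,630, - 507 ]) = [ - 736,  -  671.18, - 598.38, -582 , - 507, - 406, 72.98, 84.33, 193, 194,396,428,510 , 630,675]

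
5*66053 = 330265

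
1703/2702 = 1703/2702 = 0.63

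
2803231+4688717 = 7491948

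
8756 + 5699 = 14455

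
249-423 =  - 174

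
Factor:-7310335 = -5^1*653^1*2239^1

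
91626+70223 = 161849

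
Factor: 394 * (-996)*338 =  -132639312=- 2^4 * 3^1*13^2 * 83^1 * 197^1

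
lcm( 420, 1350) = 18900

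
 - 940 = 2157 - 3097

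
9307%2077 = 999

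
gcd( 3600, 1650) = 150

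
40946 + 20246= 61192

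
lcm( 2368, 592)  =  2368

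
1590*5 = 7950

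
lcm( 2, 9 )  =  18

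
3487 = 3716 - 229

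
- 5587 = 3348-8935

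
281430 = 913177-631747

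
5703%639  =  591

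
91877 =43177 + 48700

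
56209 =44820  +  11389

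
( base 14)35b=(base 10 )669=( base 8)1235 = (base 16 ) 29d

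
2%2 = 0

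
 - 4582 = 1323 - 5905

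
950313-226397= 723916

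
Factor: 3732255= 3^2 * 5^1 * 82939^1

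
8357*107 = 894199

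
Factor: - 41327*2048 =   -  84637696 = - 2^11 * 11^1 * 13^1*17^2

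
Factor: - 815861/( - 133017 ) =3^( -1) * 71^1 * 101^( - 1) * 439^(-1)*11491^1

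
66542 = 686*97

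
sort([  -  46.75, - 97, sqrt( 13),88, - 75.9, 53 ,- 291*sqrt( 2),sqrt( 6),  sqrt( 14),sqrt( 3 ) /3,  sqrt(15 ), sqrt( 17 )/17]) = [ - 291*sqrt( 2), - 97, - 75.9, - 46.75,  sqrt( 17 ) /17,  sqrt( 3)/3,sqrt( 6),sqrt (13), sqrt( 14),sqrt( 15), 53,88]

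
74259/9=8251 =8251.00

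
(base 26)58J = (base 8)7027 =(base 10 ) 3607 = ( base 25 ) 5j7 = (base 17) c83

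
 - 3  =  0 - 3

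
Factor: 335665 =5^1 * 11^1 * 17^1 * 359^1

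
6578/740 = 8  +  329/370 = 8.89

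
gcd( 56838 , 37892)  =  18946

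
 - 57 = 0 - 57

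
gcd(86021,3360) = 1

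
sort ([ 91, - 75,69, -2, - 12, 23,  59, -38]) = [ - 75,  -  38, - 12,- 2, 23,59, 69 , 91 ] 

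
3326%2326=1000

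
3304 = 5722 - 2418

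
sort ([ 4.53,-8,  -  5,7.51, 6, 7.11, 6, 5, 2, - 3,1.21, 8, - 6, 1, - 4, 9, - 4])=[ - 8, - 6, - 5,-4, - 4, - 3, 1, 1.21, 2, 4.53, 5,  6,6,7.11, 7.51, 8,9]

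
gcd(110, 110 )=110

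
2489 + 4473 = 6962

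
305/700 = 61/140 = 0.44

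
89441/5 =17888 + 1/5 = 17888.20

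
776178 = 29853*26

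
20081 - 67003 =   -  46922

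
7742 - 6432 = 1310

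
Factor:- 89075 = -5^2*7^1 * 509^1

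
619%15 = 4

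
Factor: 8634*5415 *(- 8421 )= - 393707939310 = - 2^1*3^3*5^1*7^1*19^2*401^1 *1439^1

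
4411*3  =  13233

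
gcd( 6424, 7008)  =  584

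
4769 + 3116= 7885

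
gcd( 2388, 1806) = 6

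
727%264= 199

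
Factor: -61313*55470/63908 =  - 1700516055/31954 = -2^ ( - 1)*3^1*5^1*7^1*13^(-1)*19^1*43^2*461^1*1229^(-1 ) 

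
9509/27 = 352 + 5/27=352.19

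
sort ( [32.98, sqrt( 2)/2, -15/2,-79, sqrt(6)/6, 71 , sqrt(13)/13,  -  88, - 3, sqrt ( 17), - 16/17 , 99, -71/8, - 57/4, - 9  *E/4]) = [ -88,- 79,-57/4, - 71/8, - 15/2, - 9*E/4, - 3, - 16/17, sqrt( 13 )/13, sqrt(6 ) /6,sqrt(2)/2, sqrt( 17), 32.98, 71, 99 ]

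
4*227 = 908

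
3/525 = 1/175 = 0.01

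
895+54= 949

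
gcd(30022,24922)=34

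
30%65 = 30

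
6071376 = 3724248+2347128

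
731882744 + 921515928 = 1653398672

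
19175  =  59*325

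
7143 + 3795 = 10938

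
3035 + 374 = 3409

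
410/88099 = 410/88099 = 0.00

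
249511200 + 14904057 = 264415257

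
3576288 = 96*37253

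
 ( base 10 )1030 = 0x406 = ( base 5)13110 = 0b10000000110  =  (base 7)3001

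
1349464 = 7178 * 188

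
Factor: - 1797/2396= - 3/4 = - 2^( - 2 )*3^1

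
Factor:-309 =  - 3^1*103^1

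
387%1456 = 387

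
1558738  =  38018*41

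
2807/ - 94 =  - 30  +  13/94 = - 29.86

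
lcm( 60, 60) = 60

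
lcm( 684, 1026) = 2052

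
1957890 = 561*3490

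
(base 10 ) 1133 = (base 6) 5125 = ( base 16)46d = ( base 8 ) 2155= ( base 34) xb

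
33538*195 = 6539910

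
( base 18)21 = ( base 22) 1F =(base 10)37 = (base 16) 25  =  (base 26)1B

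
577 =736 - 159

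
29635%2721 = 2425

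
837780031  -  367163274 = 470616757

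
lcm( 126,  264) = 5544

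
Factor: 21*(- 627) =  - 3^2*7^1*11^1*19^1 = - 13167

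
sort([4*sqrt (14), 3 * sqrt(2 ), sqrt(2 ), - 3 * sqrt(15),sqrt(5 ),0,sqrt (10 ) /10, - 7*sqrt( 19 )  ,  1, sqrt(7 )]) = [-7 * sqrt( 19),-3 *sqrt(15), 0, sqrt( 10)/10,1,sqrt(2), sqrt( 5),sqrt( 7),3*sqrt( 2 ), 4 * sqrt(14 )]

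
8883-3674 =5209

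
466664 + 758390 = 1225054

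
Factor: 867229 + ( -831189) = 36040 = 2^3*5^1*17^1*53^1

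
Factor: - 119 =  - 7^1*17^1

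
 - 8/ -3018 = 4/1509 = 0.00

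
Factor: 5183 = 71^1 * 73^1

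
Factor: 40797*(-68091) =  - 2777908527 = - 3^4 * 1511^1 * 22697^1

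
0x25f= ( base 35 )HC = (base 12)427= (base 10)607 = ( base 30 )k7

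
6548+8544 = 15092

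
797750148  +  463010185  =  1260760333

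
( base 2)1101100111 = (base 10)871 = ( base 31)S3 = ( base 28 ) 133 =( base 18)2C7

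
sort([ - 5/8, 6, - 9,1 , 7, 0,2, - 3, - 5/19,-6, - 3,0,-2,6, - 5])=[ - 9 , - 6, - 5, - 3, - 3, - 2 , - 5/8, - 5/19,0,0, 1,2,  6, 6,7 ]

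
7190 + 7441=14631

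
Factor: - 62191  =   - 62191^1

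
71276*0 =0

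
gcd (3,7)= 1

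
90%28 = 6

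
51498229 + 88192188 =139690417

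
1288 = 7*184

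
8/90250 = 4/45125=0.00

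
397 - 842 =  - 445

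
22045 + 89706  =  111751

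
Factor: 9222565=5^1*  11^1 * 167683^1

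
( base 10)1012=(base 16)3f4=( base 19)2F5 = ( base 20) 2ac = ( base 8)1764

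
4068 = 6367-2299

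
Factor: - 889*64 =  - 56896 = - 2^6*7^1*127^1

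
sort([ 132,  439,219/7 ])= [219/7,132, 439]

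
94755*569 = 53915595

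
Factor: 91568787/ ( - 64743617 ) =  - 3^1*239^1*5477^(-1 )*11821^(- 1) * 127711^1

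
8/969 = 8/969 = 0.01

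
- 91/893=-1 + 802/893= - 0.10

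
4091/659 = 6 + 137/659  =  6.21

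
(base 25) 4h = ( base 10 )117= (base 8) 165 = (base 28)45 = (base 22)57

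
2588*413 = 1068844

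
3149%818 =695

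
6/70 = 3/35 = 0.09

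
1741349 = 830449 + 910900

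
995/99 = 995/99= 10.05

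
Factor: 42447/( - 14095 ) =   -  3^1*5^( - 1 )*2819^( - 1)*14149^1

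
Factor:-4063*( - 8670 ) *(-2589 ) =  - 2^1*3^2*5^1 * 17^3*239^1*863^1= - 91200657690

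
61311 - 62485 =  - 1174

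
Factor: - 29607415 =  - 5^1*19^2*47^1 * 349^1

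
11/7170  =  11/7170 = 0.00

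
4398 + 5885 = 10283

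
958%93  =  28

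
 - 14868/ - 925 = 16+68/925  =  16.07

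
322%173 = 149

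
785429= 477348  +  308081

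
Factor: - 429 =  - 3^1*11^1*13^1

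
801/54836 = 801/54836 = 0.01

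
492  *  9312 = 4581504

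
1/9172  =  1/9172  =  0.00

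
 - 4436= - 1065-3371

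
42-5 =37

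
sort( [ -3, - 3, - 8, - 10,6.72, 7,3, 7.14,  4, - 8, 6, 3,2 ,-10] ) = [ - 10, - 10,-8, - 8, - 3, - 3, 2, 3,3,4, 6, 6.72,  7, 7.14 ] 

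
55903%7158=5797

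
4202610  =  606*6935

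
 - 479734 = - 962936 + 483202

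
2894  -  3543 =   -  649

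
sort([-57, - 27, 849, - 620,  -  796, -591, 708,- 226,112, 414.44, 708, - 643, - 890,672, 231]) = [ - 890,-796, - 643, -620, - 591, - 226, - 57,-27,112, 231, 414.44, 672, 708, 708, 849]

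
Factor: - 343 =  - 7^3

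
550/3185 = 110/637 = 0.17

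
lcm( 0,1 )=0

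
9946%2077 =1638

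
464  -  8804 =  - 8340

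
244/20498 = 122/10249 = 0.01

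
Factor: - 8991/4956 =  - 2997/1652= - 2^( - 2)*3^4*7^( - 1) * 37^1 *59^(-1) 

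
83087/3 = 83087/3 = 27695.67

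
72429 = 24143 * 3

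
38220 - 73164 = -34944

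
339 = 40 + 299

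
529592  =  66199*8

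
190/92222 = 95/46111=0.00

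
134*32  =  4288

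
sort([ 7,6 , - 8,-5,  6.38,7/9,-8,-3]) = [  -  8,-8 , - 5, - 3,7/9,6,6.38,7 ]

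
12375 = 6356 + 6019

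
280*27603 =7728840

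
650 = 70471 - 69821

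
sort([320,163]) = [ 163,320] 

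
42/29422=21/14711 =0.00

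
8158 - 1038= 7120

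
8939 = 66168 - 57229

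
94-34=60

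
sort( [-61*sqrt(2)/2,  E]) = [ - 61*sqrt(2 )/2,E]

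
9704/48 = 202 + 1/6=202.17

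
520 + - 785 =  - 265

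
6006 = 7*858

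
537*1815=974655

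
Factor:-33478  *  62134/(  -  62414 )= 2^1*11^( - 1 )* 19^1 * 47^1*661^1*881^1 * 2837^ (-1) = 1040061026/31207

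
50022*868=43419096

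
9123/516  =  17 + 117/172 = 17.68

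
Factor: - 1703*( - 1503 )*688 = 2^4*3^2*13^1*43^1*131^1*167^1 = 1761010992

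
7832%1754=816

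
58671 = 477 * 123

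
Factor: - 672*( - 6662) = 4476864= 2^6 * 3^1*7^1 * 3331^1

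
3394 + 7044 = 10438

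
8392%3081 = 2230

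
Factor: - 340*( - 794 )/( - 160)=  - 2^( - 2) *17^1*397^1 = - 6749/4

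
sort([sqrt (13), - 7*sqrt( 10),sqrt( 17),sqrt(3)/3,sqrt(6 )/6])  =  [  -  7*sqrt( 10),sqrt( 6 )/6 , sqrt(3 )/3,  sqrt (13),sqrt( 17)]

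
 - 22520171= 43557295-66077466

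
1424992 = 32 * 44531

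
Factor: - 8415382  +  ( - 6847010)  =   - 2^3*3^1*229^1*2777^1  =  - 15262392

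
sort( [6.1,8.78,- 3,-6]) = [-6, - 3, 6.1,8.78] 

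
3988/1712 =997/428 =2.33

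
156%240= 156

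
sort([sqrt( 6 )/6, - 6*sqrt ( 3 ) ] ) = [-6*sqrt(3),sqrt( 6) /6] 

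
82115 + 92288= 174403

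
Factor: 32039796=2^2*3^1 * 199^1* 13417^1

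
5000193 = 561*8913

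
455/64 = 7 + 7/64 = 7.11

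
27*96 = 2592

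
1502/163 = 1502/163 = 9.21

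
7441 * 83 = 617603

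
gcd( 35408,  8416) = 16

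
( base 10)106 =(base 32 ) 3a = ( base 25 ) 46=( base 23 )4E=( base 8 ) 152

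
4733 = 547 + 4186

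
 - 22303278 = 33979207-56282485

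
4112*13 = 53456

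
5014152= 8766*572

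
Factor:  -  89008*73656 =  - 6555973248 = -2^7*3^3*11^1*31^1*5563^1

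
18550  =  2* 9275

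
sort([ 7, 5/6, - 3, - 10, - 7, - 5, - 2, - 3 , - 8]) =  [ - 10,-8,-7 , -5, - 3, - 3,  -  2, 5/6, 7]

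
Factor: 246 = 2^1*3^1*41^1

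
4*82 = 328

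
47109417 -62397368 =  - 15287951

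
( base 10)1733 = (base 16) 6c5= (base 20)46d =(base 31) 1os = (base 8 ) 3305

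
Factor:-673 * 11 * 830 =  -6144490 =- 2^1*5^1 * 11^1*83^1 * 673^1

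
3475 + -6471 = - 2996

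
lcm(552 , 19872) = 19872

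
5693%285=278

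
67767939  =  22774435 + 44993504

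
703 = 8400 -7697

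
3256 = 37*88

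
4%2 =0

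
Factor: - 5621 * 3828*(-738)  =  15879684744 = 2^3  *3^3 * 7^1 * 11^2*29^1*41^1*73^1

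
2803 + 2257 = 5060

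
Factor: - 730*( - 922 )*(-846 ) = -2^3*3^2*5^1  *  47^1 *73^1*461^1 =- 569408760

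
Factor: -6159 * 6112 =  - 37643808 = - 2^5*3^1*191^1 * 2053^1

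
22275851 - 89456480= - 67180629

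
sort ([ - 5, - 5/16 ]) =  [ - 5, - 5/16] 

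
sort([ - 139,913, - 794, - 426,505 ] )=[ - 794,-426, - 139, 505, 913] 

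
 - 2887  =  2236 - 5123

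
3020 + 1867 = 4887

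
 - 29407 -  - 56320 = 26913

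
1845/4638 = 615/1546 = 0.40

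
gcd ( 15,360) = 15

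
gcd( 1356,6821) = 1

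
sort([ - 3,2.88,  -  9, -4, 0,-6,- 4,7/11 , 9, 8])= [-9, - 6 ,-4, - 4,-3,0, 7/11,2.88 , 8, 9]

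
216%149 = 67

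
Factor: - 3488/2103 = -2^5*3^( - 1 ) *109^1 *701^( - 1 )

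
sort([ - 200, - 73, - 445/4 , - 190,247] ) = [ - 200, - 190, - 445/4, - 73,247] 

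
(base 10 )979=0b1111010011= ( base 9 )1307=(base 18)307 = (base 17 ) 36A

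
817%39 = 37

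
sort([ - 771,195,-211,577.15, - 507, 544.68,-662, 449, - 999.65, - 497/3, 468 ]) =[ - 999.65, - 771, - 662, - 507, - 211,- 497/3,195,449, 468 , 544.68,577.15] 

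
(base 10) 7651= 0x1DE3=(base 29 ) 92o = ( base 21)H77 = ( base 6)55231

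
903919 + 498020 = 1401939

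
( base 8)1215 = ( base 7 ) 1622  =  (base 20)1CD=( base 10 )653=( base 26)p3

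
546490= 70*7807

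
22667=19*1193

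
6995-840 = 6155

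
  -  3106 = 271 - 3377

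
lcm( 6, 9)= 18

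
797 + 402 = 1199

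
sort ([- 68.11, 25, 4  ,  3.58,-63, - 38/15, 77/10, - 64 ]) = [-68.11,-64 ,-63, - 38/15,3.58, 4, 77/10, 25]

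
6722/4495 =1 + 2227/4495=1.50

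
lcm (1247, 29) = 1247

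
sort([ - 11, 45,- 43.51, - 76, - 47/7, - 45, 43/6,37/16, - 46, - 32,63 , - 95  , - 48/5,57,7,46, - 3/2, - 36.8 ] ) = [-95,  -  76,  -  46, - 45, - 43.51, - 36.8, - 32,-11,-48/5,-47/7, - 3/2, 37/16,7 , 43/6, 45,46, 57,  63 ]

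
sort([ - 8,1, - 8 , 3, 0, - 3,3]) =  [ - 8, - 8,-3,  0,1,  3,3 ] 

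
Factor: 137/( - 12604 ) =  - 1/92 =- 2^( - 2)*23^ ( - 1) 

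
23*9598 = 220754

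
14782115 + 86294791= 101076906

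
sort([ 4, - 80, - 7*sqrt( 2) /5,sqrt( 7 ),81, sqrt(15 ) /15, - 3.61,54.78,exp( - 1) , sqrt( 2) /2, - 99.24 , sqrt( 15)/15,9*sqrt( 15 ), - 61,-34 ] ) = [ - 99.24, - 80, - 61, -34, - 3.61,-7*sqrt(2 )/5, sqrt ( 15) /15,sqrt(15 ) /15,exp( - 1 ),sqrt(2 ) /2, sqrt( 7 ) , 4 , 9*sqrt(15),54.78, 81]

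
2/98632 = 1/49316 = 0.00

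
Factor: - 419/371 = -7^ ( - 1 )*53^(  -  1)*419^1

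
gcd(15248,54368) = 16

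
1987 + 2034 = 4021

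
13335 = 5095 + 8240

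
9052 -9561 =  - 509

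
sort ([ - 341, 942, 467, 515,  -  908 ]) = [-908,  -  341, 467,  515,942] 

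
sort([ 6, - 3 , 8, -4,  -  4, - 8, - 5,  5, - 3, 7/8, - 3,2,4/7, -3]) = [  -  8, - 5,-4 , - 4, - 3, - 3, - 3, - 3,  4/7,7/8, 2,  5, 6,8 ]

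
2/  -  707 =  - 1 + 705/707 = - 0.00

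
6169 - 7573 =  - 1404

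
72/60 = 1 + 1/5  =  1.20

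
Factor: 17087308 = 2^2*7^1*19^1*32119^1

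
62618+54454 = 117072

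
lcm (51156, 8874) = 869652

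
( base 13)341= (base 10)560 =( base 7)1430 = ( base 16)230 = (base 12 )3A8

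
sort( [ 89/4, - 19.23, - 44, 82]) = [ - 44, - 19.23,89/4,82] 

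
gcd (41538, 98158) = 2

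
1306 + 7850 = 9156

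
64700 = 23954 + 40746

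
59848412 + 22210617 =82059029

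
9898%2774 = 1576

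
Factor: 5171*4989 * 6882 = 177542654958 = 2^1*3^2*31^1*37^1*1663^1*5171^1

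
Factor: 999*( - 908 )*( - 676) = 2^4*3^3*13^2*37^1*227^1 = 613194192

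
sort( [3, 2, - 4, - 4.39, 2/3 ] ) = [ - 4.39,-4,2/3, 2, 3]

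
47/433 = 47/433 = 0.11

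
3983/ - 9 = -443 + 4/9 = -442.56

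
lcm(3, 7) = 21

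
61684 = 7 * 8812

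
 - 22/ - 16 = 11/8 = 1.38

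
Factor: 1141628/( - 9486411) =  - 2^2*3^( - 1)*11^( - 1 )*23^1 *157^( - 1 )*1831^( - 1 ) * 12409^1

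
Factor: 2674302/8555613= 2^1*11^( - 1)*23^1 * 107^( - 1) *2423^( - 1)*19379^1 =891434/2851871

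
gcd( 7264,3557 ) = 1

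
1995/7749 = 95/369 =0.26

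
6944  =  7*992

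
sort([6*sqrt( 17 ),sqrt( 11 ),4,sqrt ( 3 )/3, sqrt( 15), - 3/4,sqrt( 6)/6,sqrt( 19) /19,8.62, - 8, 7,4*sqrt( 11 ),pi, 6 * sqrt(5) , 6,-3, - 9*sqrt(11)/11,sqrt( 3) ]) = [ - 8,-3, - 9 * sqrt( 11 )/11, -3/4,sqrt( 19)/19,sqrt( 6 )/6,  sqrt( 3 )/3,sqrt( 3) , pi, sqrt( 11),sqrt( 15 ), 4,  6, 7 , 8.62  ,  4 * sqrt( 11),6*sqrt ( 5),6*sqrt( 17) ] 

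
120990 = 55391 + 65599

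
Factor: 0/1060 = 0= 0^1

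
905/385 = 181/77 = 2.35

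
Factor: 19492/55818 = 22/63 =2^1*3^(-2)*7^(-1)*11^1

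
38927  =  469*83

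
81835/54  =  81835/54 =1515.46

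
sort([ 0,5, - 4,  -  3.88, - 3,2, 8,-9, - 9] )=[-9,-9, - 4, - 3.88, - 3, 0, 2,5,8]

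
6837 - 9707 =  - 2870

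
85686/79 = 85686/79 = 1084.63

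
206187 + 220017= 426204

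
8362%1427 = 1227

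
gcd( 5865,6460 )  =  85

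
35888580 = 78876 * 455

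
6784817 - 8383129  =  - 1598312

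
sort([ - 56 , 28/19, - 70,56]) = [- 70, - 56, 28/19,56 ]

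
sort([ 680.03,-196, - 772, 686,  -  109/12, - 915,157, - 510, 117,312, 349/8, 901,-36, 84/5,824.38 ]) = [  -  915, - 772 ,-510, - 196, - 36, - 109/12,84/5,349/8, 117,157 , 312,680.03, 686,  824.38,901 ] 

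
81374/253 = 321 + 7/11 = 321.64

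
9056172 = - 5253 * ( - 1724) 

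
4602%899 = 107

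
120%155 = 120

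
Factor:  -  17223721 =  - 163^1*105667^1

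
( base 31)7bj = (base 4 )1232233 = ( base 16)1baf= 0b1101110101111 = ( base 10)7087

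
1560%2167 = 1560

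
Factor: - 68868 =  - 2^2*3^2 * 1913^1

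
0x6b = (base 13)83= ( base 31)3e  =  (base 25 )47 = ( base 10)107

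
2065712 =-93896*(-22 )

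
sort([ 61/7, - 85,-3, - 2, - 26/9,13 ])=[ - 85,-3, - 26/9, - 2, 61/7 , 13]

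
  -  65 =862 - 927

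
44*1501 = 66044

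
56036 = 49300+6736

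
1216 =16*76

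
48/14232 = 2/593 = 0.00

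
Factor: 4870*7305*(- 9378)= - 333625632300  =  - 2^2*3^3*5^2 * 487^2*521^1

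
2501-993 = 1508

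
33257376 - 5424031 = 27833345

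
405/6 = 135/2 = 67.50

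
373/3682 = 373/3682 =0.10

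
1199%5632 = 1199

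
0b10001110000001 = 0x2381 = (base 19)1637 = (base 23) h44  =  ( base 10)9089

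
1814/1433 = 1814/1433 = 1.27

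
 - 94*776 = - 72944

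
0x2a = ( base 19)24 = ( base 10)42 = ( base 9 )46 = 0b101010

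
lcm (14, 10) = 70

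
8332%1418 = 1242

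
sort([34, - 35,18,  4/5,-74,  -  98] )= [ - 98 ,-74,-35, 4/5, 18,34 ] 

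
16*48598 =777568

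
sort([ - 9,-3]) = [ - 9,  -  3]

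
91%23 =22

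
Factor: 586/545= 2^1 * 5^(  -  1) * 109^(  -  1) * 293^1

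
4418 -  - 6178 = 10596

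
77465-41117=36348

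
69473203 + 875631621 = 945104824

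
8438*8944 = 75469472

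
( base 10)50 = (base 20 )2a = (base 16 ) 32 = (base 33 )1H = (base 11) 46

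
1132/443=2+246/443 = 2.56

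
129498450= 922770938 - 793272488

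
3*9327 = 27981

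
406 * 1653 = 671118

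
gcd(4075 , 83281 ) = 1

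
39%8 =7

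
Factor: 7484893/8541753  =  3^(  -  1 )*11^( - 2)*13^1*181^1*3181^1*23531^( - 1) 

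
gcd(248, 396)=4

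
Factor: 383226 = 2^1*3^1*23^1*2777^1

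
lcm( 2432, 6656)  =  126464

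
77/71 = 77/71 = 1.08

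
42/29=1 + 13/29=1.45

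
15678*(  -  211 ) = - 3308058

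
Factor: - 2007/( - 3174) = 2^ ( - 1)*3^1*23^( - 2 )*223^1 =669/1058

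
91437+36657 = 128094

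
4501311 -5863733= -1362422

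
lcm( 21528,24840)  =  322920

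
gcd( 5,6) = 1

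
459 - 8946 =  - 8487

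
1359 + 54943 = 56302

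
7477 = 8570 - 1093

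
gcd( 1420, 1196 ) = 4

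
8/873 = 8/873 = 0.01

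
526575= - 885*( -595 ) 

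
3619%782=491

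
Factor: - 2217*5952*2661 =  - 35113449024=- 2^6*3^3*31^1*739^1*887^1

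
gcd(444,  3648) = 12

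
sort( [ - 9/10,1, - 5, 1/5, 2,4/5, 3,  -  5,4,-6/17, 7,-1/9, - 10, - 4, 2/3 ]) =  [ - 10, - 5,-5,-4,- 9/10  ,-6/17, - 1/9,1/5,2/3, 4/5 , 1,2, 3,4, 7]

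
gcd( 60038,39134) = 2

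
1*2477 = 2477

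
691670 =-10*(- 69167)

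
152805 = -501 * (  -  305 )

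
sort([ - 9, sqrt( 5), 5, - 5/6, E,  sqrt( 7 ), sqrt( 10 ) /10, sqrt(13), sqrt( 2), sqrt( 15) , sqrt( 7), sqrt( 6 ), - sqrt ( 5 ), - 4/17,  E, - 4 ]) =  [ - 9, - 4, - sqrt(5 ),-5/6, - 4/17,sqrt( 10 ) /10, sqrt( 2 ), sqrt( 5) , sqrt( 6 ), sqrt(7), sqrt( 7 ),  E,E, sqrt(13),sqrt (15), 5 ] 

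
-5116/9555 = -1 + 4439/9555=- 0.54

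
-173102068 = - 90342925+-82759143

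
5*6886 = 34430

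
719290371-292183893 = 427106478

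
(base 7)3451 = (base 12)891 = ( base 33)157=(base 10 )1261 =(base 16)4ED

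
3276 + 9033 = 12309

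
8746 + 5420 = 14166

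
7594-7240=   354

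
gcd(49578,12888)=6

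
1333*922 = 1229026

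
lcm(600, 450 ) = 1800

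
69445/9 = 7716 + 1/9=7716.11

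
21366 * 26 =555516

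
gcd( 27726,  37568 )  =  2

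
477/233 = 477/233 = 2.05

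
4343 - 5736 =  - 1393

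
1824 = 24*76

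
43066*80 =3445280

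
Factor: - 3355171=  - 17^1*23^1 * 8581^1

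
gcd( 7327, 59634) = 1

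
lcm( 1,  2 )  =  2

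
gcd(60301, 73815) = 1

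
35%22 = 13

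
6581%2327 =1927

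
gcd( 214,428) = 214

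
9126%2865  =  531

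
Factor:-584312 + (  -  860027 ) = -13^1*111103^1 = - 1444339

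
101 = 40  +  61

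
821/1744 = 821/1744= 0.47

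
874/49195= 874/49195= 0.02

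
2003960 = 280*7157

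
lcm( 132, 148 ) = 4884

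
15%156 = 15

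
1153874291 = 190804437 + 963069854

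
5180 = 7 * 740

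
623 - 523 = 100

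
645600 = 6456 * 100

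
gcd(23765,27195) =245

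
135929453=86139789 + 49789664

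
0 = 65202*0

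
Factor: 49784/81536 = 127/208= 2^( - 4 ) * 13^( - 1)*127^1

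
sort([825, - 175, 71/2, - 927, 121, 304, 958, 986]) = [ -927, - 175,  71/2, 121,304,825,958, 986 ] 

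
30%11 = 8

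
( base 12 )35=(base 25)1G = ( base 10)41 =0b101001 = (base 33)18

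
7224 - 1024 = 6200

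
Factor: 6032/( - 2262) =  - 8/3 = - 2^3*3^ ( - 1)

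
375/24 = 15+5/8 = 15.62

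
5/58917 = 5/58917 = 0.00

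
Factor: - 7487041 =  - 59^1*113^1 * 1123^1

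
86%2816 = 86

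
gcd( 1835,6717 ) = 1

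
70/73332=5/5238 = 0.00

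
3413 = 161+3252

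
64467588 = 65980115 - 1512527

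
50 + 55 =105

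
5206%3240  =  1966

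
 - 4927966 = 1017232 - 5945198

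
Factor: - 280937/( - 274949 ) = 563/551=19^( - 1)*29^( - 1)* 563^1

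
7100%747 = 377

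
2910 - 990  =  1920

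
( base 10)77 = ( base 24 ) 35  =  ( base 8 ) 115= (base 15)52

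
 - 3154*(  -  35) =110390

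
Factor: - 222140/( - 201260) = 347^(  -  1 )*383^1 = 383/347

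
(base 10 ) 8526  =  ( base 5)233101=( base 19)14BE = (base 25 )DG1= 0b10000101001110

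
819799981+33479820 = 853279801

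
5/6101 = 5/6101 = 0.00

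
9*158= 1422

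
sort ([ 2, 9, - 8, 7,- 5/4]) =[-8 , - 5/4, 2, 7, 9] 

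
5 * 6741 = 33705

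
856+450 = 1306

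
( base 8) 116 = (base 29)2k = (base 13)60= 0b1001110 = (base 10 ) 78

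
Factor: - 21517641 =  - 3^2 * 2390849^1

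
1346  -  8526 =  - 7180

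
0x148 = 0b101001000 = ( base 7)646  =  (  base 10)328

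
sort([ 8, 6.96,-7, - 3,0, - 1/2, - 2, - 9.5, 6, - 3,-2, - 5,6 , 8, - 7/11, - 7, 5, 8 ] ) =[ - 9.5, - 7,-7, - 5,-3, - 3, - 2, - 2, - 7/11,- 1/2,0, 5,6, 6 , 6.96, 8, 8, 8]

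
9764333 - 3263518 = 6500815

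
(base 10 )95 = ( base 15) 65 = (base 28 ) 3b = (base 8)137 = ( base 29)38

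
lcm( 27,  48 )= 432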